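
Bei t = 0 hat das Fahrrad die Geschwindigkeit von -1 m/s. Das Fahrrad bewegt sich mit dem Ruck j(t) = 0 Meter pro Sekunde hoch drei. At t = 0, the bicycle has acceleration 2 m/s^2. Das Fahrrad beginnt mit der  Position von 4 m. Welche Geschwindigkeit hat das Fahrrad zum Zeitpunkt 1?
Wir müssen unsere Gleichung für den Ruck j(t) = 0 2-mal integrieren. Mit ∫j(t)dt und Anwendung von a(0) = 2, finden wir a(t) = 2. Die Stammfunktion von der Beschleunigung, mit v(0) = -1, ergibt die Geschwindigkeit: v(t) = 2·t - 1. Wir haben die Geschwindigkeit v(t) = 2·t - 1. Durch Einsetzen von t = 1: v(1) = 1.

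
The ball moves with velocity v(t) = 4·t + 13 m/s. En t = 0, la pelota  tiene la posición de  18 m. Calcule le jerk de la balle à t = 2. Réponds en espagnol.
Debemos derivar nuestra ecuación de la velocidad v(t) = 4·t + 13 2 veces. Derivando la velocidad, obtenemos la aceleración: a(t) = 4. Tomando d/dt de a(t), encontramos j(t) = 0. De la ecuación de la sacudida j(t) = 0, sustituimos t = 2 para obtener j = 0.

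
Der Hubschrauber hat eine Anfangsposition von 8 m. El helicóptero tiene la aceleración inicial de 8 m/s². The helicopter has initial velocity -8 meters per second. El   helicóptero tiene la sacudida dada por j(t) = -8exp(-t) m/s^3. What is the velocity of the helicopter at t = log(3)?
We need to integrate our jerk equation j(t) = -8·exp(-t) 2 times. The integral of jerk is acceleration. Using a(0) = 8, we get a(t) = 8·exp(-t). Taking ∫a(t)dt and applying v(0) = -8, we find v(t) = -8·exp(-t). Using v(t) = -8·exp(-t) and substituting t = log(3), we find v = -8/3.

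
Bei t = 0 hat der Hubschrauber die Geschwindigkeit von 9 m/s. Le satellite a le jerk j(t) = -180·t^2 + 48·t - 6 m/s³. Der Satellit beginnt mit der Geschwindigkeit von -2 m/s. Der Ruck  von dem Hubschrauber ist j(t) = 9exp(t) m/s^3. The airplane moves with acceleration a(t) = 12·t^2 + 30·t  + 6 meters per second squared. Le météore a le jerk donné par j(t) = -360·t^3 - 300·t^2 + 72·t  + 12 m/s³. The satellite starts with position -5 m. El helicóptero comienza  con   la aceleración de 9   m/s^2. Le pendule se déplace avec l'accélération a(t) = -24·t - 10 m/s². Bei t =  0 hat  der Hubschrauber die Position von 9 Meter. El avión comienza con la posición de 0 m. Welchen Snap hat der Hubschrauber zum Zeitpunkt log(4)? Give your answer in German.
Wir müssen unsere Gleichung für den Ruck j(t) = 9·exp(t) 1-mal ableiten. Mit d/dt von j(t) finden wir s(t) = 9·exp(t). Wir haben den Snap s(t) = 9·exp(t). Durch Einsetzen von t = log(4): s(log(4)) = 36.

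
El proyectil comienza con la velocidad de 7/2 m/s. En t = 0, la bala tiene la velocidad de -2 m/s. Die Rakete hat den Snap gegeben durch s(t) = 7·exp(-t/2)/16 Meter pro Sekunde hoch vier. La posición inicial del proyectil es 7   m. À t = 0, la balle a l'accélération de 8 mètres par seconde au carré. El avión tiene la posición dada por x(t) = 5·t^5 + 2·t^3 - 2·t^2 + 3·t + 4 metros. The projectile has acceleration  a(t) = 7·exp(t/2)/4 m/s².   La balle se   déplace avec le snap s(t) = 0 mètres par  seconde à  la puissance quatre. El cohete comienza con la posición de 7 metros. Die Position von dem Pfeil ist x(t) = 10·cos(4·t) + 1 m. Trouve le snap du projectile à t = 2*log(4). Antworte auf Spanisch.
Debemos derivar nuestra ecuación de la aceleración a(t) = 7·exp(t/2)/4 2 veces. Tomando d/dt de a(t), encontramos j(t) = 7·exp(t/2)/8. Tomando d/dt de j(t), encontramos s(t) = 7·exp(t/2)/16. De la ecuación del snap s(t) = 7·exp(t/2)/16, sustituimos t = 2*log(4) para obtener s = 7/4.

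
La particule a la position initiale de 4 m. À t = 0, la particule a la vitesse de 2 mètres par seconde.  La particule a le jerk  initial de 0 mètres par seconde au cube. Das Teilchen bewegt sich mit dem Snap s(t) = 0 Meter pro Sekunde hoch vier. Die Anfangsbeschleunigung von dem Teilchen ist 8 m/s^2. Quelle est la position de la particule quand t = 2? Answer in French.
En partant du snap s(t) = 0, nous prenons 4 intégrales. La primitive du snap est le jerk. En utilisant j(0) = 0, nous obtenons j(t) = 0. En prenant ∫j(t)dt et en appliquant a(0) = 8, nous trouvons a(t) = 8. L'intégrale de l'accélération est la vitesse. En utilisant v(0) = 2, nous obtenons v(t) = 8·t + 2. L'intégrale de la vitesse, avec x(0) = 4, donne la position: x(t) = 4·t^2 + 2·t + 4. En utilisant x(t) = 4·t^2 + 2·t + 4 et en substituant t = 2, nous trouvons x = 24.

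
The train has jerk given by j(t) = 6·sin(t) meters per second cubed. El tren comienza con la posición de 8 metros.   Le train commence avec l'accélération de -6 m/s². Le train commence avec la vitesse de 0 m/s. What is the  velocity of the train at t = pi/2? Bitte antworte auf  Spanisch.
Debemos encontrar la integral de nuestra ecuación de la sacudida j(t) = 6·sin(t) 2 veces. Tomando ∫j(t)dt y aplicando a(0) = -6, encontramos a(t) = -6·cos(t). La antiderivada de la aceleración es la velocidad. Usando v(0) = 0, obtenemos v(t) = -6·sin(t). De la ecuación de la velocidad v(t) = -6·sin(t), sustituimos t = pi/2 para obtener v = -6.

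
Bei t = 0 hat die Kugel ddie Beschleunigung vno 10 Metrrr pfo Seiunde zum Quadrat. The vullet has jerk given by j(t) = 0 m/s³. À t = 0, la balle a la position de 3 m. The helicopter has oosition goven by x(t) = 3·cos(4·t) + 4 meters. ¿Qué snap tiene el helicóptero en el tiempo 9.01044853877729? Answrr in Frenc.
En partant de la position x(t) = 3·cos(4·t) + 4, nous prenons 4 dérivées. En prenant d/dt de x(t), nous trouvons v(t) = -12·sin(4·t). En prenant d/dt de v(t), nous trouvons a(t) = -48·cos(4·t). En dérivant l'accélération, nous obtenons le jerk: j(t) = 192·sin(4·t). En prenant d/dt de j(t), nous trouvons s(t) = 768·cos(4·t). Nous avons le snap s(t) = 768·cos(4·t). En substituant t = 9.01044853877729: s(9.01044853877729) = -66.3655315450158.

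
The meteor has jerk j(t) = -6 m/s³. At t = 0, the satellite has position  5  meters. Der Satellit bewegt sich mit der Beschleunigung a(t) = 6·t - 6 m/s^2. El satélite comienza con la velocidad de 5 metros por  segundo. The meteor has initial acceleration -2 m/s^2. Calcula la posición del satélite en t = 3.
Partiendo de la aceleración a(t) = 6·t - 6, tomamos 2 antiderivadas. Tomando ∫a(t)dt y aplicando v(0) = 5, encontramos v(t) = 3·t^2 - 6·t + 5. La antiderivada de la velocidad, con x(0) = 5, da la posición: x(t) = t^3 - 3·t^2 + 5·t + 5. Usando x(t) = t^3 - 3·t^2 + 5·t + 5 y sustituyendo t = 3, encontramos x = 20.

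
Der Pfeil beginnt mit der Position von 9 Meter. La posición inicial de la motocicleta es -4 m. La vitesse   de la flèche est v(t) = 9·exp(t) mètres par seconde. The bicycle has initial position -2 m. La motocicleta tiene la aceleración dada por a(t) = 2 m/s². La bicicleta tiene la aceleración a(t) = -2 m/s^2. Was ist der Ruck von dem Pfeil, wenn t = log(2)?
Ausgehend von der Geschwindigkeit v(t) = 9·exp(t), nehmen wir 2 Ableitungen. Mit d/dt von v(t) finden wir a(t) = 9·exp(t). Mit d/dt von a(t) finden wir j(t) = 9·exp(t). Aus der Gleichung für den Ruck j(t) = 9·exp(t), setzen wir t = log(2) ein und erhalten j = 18.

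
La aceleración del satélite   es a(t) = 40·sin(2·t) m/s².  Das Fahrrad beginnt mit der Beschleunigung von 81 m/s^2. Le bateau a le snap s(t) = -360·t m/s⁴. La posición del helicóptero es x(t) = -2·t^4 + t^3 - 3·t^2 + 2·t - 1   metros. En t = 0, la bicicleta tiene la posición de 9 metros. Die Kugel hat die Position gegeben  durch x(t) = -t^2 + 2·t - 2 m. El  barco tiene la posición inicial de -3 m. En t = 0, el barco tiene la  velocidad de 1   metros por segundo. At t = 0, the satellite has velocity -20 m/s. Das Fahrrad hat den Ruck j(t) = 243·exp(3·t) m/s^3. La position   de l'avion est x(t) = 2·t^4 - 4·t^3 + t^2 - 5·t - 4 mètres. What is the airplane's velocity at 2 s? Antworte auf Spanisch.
Debemos derivar nuestra ecuación de la posición x(t) = 2·t^4 - 4·t^3 + t^2 - 5·t - 4 1 vez. Derivando la posición, obtenemos la velocidad: v(t) = 8·t^3 - 12·t^2 + 2·t - 5. Usando v(t) = 8·t^3 - 12·t^2 + 2·t - 5 y sustituyendo t = 2, encontramos v = 15.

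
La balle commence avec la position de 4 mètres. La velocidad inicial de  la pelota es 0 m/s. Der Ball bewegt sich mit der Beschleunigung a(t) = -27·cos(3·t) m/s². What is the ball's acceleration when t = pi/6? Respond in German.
Aus der Gleichung für die Beschleunigung a(t) = -27·cos(3·t), setzen wir t = pi/6 ein und erhalten a = 0.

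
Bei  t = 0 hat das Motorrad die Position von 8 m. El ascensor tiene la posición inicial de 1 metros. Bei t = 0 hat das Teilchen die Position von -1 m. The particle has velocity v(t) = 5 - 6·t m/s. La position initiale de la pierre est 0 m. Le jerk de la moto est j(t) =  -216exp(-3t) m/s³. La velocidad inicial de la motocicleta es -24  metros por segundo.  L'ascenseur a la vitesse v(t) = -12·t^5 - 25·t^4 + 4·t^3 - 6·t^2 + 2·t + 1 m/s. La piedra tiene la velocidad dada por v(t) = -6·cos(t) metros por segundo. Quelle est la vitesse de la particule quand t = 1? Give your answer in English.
We have velocity v(t) = 5 - 6·t. Substituting t = 1: v(1) = -1.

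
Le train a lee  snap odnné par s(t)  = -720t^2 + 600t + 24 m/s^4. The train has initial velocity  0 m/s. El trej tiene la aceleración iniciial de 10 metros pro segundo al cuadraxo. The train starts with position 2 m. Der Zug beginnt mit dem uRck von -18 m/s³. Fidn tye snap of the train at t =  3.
We have snap s(t) = -720·t^2 + 600·t + 24. Substituting t = 3: s(3) = -4656.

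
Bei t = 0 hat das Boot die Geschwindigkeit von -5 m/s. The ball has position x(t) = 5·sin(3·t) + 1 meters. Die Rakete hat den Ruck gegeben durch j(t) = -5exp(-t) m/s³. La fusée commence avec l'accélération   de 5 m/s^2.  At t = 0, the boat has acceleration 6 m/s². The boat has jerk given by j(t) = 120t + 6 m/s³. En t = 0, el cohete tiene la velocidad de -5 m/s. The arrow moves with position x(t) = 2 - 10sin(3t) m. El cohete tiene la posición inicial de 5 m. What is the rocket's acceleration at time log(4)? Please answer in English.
To solve this, we need to take 1 antiderivative of our jerk equation j(t) = -5·exp(-t). Taking ∫j(t)dt and applying a(0) = 5, we find a(t) = 5·exp(-t). From the given acceleration equation a(t) = 5·exp(-t), we substitute t = log(4) to get a = 5/4.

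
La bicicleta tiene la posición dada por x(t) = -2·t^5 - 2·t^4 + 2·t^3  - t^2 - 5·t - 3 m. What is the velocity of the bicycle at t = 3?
We must differentiate our position equation x(t) = -2·t^5 - 2·t^4 + 2·t^3 - t^2 - 5·t - 3 1 time. Differentiating position, we get velocity: v(t) = -10·t^4 - 8·t^3 + 6·t^2 - 2·t - 5. We have velocity v(t) = -10·t^4 - 8·t^3 + 6·t^2 - 2·t - 5. Substituting t = 3: v(3) = -983.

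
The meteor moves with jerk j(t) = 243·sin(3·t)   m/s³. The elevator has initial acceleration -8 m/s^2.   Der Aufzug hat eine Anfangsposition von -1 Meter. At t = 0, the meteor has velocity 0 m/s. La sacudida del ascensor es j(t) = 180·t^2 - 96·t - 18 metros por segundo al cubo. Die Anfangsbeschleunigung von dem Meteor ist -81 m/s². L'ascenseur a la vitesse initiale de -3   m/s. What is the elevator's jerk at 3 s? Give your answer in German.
Mit j(t) = 180·t^2 - 96·t - 18 und Einsetzen von t = 3, finden wir j = 1314.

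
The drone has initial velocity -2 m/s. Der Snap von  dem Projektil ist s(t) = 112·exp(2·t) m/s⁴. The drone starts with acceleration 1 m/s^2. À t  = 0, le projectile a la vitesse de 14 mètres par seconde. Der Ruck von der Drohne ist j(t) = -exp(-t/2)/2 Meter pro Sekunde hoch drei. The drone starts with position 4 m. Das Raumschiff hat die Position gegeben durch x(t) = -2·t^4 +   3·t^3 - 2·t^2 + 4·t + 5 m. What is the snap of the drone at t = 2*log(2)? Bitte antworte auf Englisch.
We must differentiate our jerk equation j(t) = -exp(-t/2)/2 1 time. Differentiating jerk, we get snap: s(t) = exp(-t/2)/4. We have snap s(t) = exp(-t/2)/4. Substituting t = 2*log(2): s(2*log(2)) = 1/8.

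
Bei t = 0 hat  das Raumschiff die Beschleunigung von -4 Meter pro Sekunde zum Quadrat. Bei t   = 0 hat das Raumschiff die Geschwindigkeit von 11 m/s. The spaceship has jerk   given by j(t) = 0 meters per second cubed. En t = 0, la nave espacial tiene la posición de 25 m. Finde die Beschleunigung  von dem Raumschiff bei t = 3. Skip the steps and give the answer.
Die Beschleunigung bei t = 3 ist a = -4.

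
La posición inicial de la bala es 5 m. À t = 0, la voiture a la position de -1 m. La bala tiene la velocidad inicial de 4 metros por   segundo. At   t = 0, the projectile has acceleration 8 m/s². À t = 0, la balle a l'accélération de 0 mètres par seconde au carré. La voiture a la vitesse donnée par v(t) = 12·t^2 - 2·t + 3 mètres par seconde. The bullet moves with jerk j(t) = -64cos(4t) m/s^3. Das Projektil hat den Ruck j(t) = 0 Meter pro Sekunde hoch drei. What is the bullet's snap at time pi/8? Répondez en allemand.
Ausgehend von dem Ruck j(t) = -64·cos(4·t), nehmen wir 1 Ableitung. Die Ableitung von dem Ruck ergibt den Snap: s(t) = 256·sin(4·t). Wir haben den Snap s(t) = 256·sin(4·t). Durch Einsetzen von t = pi/8: s(pi/8) = 256.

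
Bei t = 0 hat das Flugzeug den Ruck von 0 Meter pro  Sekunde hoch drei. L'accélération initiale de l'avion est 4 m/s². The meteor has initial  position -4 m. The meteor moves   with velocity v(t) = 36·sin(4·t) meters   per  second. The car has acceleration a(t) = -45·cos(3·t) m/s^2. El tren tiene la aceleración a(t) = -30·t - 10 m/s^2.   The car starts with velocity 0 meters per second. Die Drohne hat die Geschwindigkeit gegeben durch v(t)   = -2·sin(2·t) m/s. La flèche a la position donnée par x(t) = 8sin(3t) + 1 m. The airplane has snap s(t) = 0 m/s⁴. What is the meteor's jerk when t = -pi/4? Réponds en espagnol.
Para resolver esto, necesitamos tomar 2 derivadas de nuestra ecuación de la velocidad v(t) = 36·sin(4·t). La derivada de la velocidad da la aceleración: a(t) = 144·cos(4·t). La derivada de la aceleración da la sacudida: j(t) = -576·sin(4·t). De la ecuación de la sacudida j(t) = -576·sin(4·t), sustituimos t = -pi/4 para obtener j = 0.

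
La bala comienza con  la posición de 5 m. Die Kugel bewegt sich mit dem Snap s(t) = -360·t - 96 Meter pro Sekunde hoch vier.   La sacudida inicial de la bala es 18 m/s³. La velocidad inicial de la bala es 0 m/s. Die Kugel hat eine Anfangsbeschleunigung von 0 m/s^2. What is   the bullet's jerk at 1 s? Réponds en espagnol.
Partiendo del snap s(t) = -360·t - 96, tomamos 1 antiderivada. Tomando ∫s(t)dt y aplicando j(0) = 18, encontramos j(t) = -180·t^2 - 96·t + 18. Usando j(t) = -180·t^2 - 96·t + 18 y sustituyendo t = 1, encontramos j = -258.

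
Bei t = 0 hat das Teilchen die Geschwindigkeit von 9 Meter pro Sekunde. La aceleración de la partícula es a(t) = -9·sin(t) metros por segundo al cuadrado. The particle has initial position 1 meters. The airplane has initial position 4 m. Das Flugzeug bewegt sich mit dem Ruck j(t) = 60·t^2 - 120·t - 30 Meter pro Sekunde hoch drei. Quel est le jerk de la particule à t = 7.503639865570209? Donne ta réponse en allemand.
Ausgehend von der Beschleunigung a(t) = -9·sin(t), nehmen wir 1 Ableitung. Mit d/dt von a(t) finden wir j(t) = -9·cos(t). Aus der Gleichung für den Ruck j(t) = -9·cos(t), setzen wir t = 7.503639865570209 ein und erhalten j = -3.08896951802482.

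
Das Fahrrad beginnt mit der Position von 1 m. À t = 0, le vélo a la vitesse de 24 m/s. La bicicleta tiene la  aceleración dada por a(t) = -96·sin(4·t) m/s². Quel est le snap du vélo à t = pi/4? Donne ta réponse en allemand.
Wir müssen unsere Gleichung für die Beschleunigung a(t) = -96·sin(4·t) 2-mal ableiten. Die Ableitung von der Beschleunigung ergibt den Ruck: j(t) = -384·cos(4·t). Die Ableitung von dem Ruck ergibt den Snap: s(t) = 1536·sin(4·t). Wir haben den Snap s(t) = 1536·sin(4·t). Durch Einsetzen von t = pi/4: s(pi/4) = 0.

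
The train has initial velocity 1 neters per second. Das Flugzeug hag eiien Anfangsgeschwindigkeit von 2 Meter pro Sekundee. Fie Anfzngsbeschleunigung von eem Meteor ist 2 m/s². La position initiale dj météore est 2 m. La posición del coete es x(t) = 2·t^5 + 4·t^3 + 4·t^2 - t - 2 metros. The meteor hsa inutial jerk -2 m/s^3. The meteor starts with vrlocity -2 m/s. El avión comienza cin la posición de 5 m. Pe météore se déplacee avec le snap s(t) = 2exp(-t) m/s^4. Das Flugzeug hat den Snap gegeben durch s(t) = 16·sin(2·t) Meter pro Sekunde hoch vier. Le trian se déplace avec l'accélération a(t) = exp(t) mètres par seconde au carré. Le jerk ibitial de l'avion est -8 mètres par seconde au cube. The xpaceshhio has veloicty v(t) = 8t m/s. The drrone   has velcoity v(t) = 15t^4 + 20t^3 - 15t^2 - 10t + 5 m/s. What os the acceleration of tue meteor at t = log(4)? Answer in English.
We need to integrate our snap equation s(t) = 2·exp(-t) 2 times. Finding the antiderivative of s(t) and using j(0) = -2: j(t) = -2·exp(-t). The antiderivative of jerk is acceleration. Using a(0) = 2, we get a(t) = 2·exp(-t). From the given acceleration equation a(t) = 2·exp(-t), we substitute t = log(4) to get a = 1/2.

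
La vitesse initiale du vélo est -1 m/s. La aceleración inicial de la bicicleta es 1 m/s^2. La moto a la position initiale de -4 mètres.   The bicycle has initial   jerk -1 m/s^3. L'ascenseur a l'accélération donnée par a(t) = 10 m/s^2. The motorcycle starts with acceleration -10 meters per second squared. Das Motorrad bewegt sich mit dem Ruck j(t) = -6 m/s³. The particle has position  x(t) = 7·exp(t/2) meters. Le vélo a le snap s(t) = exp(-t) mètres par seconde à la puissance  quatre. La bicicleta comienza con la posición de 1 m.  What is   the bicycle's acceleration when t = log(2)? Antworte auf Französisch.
En partant du snap s(t) = exp(-t), nous prenons 2 intégrales. En intégrant le snap et en utilisant la condition initiale j(0) = -1, nous obtenons j(t) = -exp(-t). En intégrant le jerk et en utilisant la condition initiale a(0) = 1, nous obtenons a(t) = exp(-t). En utilisant a(t) = exp(-t) et en substituant t = log(2), nous trouvons a = 1/2.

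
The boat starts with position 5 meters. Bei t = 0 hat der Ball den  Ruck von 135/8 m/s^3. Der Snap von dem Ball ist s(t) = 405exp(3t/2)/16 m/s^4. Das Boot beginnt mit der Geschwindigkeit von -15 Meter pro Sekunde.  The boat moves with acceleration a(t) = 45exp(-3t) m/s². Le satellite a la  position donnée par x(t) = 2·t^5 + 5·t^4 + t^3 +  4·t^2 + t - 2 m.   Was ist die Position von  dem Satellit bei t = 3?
Wir haben die Position x(t) = 2·t^5 + 5·t^4 + t^3 + 4·t^2 + t - 2. Durch Einsetzen von t = 3: x(3) = 955.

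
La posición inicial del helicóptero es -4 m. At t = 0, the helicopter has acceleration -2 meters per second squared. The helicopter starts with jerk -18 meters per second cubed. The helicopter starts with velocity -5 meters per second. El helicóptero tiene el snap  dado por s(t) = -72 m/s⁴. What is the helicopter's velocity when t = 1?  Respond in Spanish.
Para resolver esto, necesitamos tomar 3 antiderivadas de nuestra ecuación del snap s(t) = -72. Integrando el snap y usando la condición inicial j(0) = -18, obtenemos j(t) = -72·t - 18. Tomando ∫j(t)dt y aplicando a(0) = -2, encontramos a(t) = -36·t^2 - 18·t - 2. La antiderivada de la aceleración es la velocidad. Usando v(0) = -5, obtenemos v(t) = -12·t^3 - 9·t^2 - 2·t - 5. Tenemos la velocidad v(t) = -12·t^3 - 9·t^2 - 2·t - 5. Sustituyendo t = 1: v(1) = -28.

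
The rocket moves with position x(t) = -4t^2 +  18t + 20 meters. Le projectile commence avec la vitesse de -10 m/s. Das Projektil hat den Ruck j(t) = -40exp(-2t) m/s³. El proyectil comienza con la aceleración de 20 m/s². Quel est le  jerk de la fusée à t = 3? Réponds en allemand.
Wir müssen unsere Gleichung für die Position x(t) = -4·t^2 + 18·t + 20 3-mal ableiten. Mit d/dt von x(t) finden wir v(t) = 18 - 8·t. Durch Ableiten von der Geschwindigkeit erhalten wir die Beschleunigung: a(t) = -8. Die Ableitung von der Beschleunigung ergibt den Ruck: j(t) = 0. Aus der Gleichung für den Ruck j(t) = 0, setzen wir t = 3 ein und erhalten j = 0.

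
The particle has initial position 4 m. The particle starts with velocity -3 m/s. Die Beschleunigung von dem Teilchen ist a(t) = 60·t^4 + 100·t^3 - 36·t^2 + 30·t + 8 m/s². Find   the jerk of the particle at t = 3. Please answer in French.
En partant de l'accélération a(t) = 60·t^4 + 100·t^3 - 36·t^2 + 30·t + 8, nous prenons 1 dérivée. La dérivée de l'accélération donne le jerk: j(t) = 240·t^3 + 300·t^2 - 72·t + 30. Nous avons le jerk j(t) = 240·t^3 + 300·t^2 - 72·t + 30. En substituant t = 3: j(3) = 8994.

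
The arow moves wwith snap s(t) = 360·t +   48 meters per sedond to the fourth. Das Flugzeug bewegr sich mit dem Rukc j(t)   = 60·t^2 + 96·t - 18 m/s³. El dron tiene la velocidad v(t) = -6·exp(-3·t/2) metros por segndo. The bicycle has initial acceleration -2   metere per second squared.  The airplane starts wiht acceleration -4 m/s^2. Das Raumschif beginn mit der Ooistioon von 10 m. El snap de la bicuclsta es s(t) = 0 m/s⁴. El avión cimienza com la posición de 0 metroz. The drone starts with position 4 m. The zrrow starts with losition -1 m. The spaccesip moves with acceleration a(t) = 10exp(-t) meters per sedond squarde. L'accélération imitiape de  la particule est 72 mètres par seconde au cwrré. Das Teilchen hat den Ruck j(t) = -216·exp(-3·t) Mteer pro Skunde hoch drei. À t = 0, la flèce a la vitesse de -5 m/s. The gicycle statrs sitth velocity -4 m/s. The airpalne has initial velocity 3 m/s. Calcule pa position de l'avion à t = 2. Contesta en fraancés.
En partant du jerk j(t) = 60·t^2 + 96·t - 18, nous prenons 3 intégrales. En prenant ∫j(t)dt et en appliquant a(0) = -4, nous trouvons a(t) = 20·t^3 + 48·t^2 - 18·t - 4. La primitive de l'accélération est la vitesse. En utilisant v(0) = 3, nous obtenons v(t) = 5·t^4 + 16·t^3 - 9·t^2 - 4·t + 3. La primitive de la vitesse est la position. En utilisant x(0) = 0, nous obtenons x(t) = t^5 + 4·t^4 - 3·t^3 - 2·t^2 + 3·t. De l'équation de la position x(t) = t^5 + 4·t^4 - 3·t^3 - 2·t^2 + 3·t, nous substituons t = 2 pour obtenir x = 70.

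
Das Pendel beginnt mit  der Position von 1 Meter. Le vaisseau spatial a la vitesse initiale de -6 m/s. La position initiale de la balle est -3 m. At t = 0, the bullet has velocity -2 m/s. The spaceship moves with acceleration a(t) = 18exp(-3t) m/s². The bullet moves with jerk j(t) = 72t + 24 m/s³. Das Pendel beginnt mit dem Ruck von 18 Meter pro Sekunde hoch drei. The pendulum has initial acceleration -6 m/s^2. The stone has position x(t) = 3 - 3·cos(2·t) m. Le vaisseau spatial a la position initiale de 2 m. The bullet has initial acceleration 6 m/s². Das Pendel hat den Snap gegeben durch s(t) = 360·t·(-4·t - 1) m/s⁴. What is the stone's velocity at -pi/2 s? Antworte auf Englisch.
To solve this, we need to take 1 derivative of our position equation x(t) = 3 - 3·cos(2·t). The derivative of position gives velocity: v(t) = 6·sin(2·t). Using v(t) = 6·sin(2·t) and substituting t = -pi/2, we find v = 0.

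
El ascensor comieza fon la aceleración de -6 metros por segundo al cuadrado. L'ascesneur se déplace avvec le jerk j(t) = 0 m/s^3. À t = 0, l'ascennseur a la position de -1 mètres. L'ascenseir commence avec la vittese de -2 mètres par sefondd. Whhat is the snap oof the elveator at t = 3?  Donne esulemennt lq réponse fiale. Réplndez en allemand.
Die Antwort ist 0.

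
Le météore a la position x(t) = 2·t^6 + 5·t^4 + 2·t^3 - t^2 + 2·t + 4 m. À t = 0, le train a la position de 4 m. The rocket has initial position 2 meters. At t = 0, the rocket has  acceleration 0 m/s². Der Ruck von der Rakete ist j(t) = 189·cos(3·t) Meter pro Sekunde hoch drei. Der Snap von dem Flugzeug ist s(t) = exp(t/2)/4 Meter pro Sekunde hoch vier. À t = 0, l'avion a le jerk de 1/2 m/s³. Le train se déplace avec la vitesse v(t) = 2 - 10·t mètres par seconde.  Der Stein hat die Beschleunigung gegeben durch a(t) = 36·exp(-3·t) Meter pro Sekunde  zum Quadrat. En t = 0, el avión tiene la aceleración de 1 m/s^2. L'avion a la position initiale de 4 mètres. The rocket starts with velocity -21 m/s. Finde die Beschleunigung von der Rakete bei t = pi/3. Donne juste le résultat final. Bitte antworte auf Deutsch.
Die Beschleunigung bei t = pi/3 ist a = 0.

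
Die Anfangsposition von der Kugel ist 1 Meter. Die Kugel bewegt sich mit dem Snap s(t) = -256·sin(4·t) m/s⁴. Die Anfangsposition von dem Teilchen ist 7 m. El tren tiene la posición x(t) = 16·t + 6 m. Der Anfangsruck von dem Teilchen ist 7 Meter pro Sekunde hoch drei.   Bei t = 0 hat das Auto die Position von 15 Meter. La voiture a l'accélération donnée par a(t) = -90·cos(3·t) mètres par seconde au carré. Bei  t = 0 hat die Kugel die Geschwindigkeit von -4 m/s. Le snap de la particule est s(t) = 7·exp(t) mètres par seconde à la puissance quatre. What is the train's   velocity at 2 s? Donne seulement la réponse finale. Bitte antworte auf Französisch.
v(2) = 16.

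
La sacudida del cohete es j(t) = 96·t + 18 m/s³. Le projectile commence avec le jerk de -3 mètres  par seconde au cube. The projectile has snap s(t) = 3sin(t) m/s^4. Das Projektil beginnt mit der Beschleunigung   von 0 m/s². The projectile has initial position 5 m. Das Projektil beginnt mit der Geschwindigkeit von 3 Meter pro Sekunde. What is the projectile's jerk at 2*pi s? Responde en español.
Partiendo del snap s(t) = 3·sin(t), tomamos 1 integral. La antiderivada del snap, con j(0) = -3, da la sacudida: j(t) = -3·cos(t). Tenemos la sacudida j(t) = -3·cos(t). Sustituyendo t = 2*pi: j(2*pi) = -3.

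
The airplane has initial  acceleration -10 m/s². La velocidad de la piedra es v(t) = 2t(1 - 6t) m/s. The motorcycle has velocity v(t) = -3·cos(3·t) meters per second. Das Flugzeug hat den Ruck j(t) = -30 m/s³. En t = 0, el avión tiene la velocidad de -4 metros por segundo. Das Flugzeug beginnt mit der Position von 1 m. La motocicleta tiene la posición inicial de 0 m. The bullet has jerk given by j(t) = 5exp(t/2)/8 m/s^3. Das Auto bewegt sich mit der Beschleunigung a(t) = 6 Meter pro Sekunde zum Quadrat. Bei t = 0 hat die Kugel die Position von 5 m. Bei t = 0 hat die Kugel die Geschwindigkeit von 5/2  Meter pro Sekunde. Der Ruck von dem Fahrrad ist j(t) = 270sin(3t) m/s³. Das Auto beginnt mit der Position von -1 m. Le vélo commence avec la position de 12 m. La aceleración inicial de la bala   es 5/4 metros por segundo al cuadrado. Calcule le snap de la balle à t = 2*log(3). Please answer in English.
To solve this, we need to take 1 derivative of our jerk equation j(t) = 5·exp(t/2)/8. Differentiating jerk, we get snap: s(t) = 5·exp(t/2)/16. We have snap s(t) = 5·exp(t/2)/16. Substituting t = 2*log(3): s(2*log(3)) = 15/16.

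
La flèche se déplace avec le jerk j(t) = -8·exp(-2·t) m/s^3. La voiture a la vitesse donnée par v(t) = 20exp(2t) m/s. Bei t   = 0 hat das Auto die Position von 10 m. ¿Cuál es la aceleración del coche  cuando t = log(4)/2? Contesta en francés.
Nous devons dériver notre équation de la vitesse v(t) = 20·exp(2·t) 1 fois. La dérivée de la vitesse donne l'accélération: a(t) = 40·exp(2·t). En utilisant a(t) = 40·exp(2·t) et en substituant t = log(4)/2, nous trouvons a = 160.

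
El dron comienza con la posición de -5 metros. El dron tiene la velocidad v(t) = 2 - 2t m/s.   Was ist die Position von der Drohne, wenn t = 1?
Wir müssen unsere Gleichung für die Geschwindigkeit v(t) = 2 - 2·t 1-mal integrieren. Durch Integration von der Geschwindigkeit und Verwendung der Anfangsbedingung x(0) = -5, erhalten wir x(t) = -t^2 + 2·t - 5. Aus der Gleichung für die Position x(t) = -t^2 + 2·t - 5, setzen wir t = 1 ein und erhalten x = -4.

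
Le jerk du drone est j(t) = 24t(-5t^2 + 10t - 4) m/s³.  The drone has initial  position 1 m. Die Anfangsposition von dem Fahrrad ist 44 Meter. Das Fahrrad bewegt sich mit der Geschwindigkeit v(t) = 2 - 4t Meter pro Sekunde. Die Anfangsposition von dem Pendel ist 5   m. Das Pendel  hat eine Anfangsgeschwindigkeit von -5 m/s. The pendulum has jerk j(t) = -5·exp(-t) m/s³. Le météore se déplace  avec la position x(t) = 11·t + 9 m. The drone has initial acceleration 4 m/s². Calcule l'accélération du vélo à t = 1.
En partant de la vitesse v(t) = 2 - 4·t, nous prenons 1 dérivée. En prenant d/dt de v(t), nous trouvons a(t) = -4. Nous avons l'accélération a(t) = -4. En substituant t = 1: a(1) = -4.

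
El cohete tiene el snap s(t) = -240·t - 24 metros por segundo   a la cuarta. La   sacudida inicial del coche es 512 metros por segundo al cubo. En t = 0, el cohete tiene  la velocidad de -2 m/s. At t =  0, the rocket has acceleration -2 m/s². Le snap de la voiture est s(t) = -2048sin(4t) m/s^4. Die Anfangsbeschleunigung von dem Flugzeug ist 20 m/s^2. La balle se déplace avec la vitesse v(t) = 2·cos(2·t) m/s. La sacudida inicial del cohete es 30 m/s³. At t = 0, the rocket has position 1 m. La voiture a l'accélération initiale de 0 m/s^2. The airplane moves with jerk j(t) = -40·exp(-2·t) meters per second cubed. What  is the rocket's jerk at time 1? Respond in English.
To solve this, we need to take 1 antiderivative of our snap equation s(t) = -240·t - 24. Integrating snap and using the initial condition j(0) = 30, we get j(t) = -120·t^2 - 24·t + 30. Using j(t) = -120·t^2 - 24·t + 30 and substituting t = 1, we find j = -114.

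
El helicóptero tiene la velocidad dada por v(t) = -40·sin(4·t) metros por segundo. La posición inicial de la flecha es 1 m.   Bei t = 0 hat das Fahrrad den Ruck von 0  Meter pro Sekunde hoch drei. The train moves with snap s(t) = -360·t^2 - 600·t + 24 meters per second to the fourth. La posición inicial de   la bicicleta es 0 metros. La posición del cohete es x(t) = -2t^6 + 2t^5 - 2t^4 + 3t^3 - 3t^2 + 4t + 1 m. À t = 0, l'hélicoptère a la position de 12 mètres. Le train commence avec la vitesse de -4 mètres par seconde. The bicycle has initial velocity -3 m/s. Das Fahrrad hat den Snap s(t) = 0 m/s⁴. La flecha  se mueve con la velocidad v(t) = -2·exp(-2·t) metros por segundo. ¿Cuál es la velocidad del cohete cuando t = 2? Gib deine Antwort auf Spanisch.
Debemos derivar nuestra ecuación de la posición x(t) = -2·t^6 + 2·t^5 - 2·t^4 + 3·t^3 - 3·t^2 + 4·t + 1 1 vez. Tomando d/dt de x(t), encontramos v(t) = -12·t^5 + 10·t^4 - 8·t^3 + 9·t^2 - 6·t + 4. Tenemos la velocidad v(t) = -12·t^5 + 10·t^4 - 8·t^3 + 9·t^2 - 6·t + 4. Sustituyendo t = 2: v(2) = -260.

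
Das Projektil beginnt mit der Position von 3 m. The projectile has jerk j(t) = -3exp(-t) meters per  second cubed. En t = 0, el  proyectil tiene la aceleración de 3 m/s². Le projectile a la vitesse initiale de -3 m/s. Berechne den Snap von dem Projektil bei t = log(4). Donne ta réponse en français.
En partant du jerk j(t) = -3·exp(-t), nous prenons 1 dérivée. La dérivée du jerk donne le snap: s(t) = 3·exp(-t). De l'équation du snap s(t) = 3·exp(-t), nous substituons t = log(4) pour obtenir s = 3/4.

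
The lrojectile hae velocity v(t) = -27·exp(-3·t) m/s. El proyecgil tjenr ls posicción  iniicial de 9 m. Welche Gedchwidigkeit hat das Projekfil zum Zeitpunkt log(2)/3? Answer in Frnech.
Nous avons la vitesse v(t) = -27·exp(-3·t). En substituant t = log(2)/3: v(log(2)/3) = -27/2.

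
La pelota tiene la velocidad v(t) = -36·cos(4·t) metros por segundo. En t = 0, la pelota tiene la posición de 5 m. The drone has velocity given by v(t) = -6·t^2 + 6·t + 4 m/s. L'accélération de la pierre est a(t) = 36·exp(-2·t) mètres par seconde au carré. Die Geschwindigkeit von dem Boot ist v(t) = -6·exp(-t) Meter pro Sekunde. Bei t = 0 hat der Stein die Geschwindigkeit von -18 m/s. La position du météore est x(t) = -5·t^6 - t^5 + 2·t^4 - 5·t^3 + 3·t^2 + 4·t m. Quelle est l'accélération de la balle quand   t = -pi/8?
Nous devons dériver notre équation de la vitesse v(t) = -36·cos(4·t) 1 fois. En dérivant la vitesse, nous obtenons l'accélération: a(t) = 144·sin(4·t). De l'équation de l'accélération a(t) = 144·sin(4·t), nous substituons t = -pi/8 pour obtenir a = -144.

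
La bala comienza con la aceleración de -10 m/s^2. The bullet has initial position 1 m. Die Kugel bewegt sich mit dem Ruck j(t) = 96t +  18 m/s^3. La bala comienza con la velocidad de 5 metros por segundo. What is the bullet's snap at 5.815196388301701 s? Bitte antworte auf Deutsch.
Um dies zu lösen, müssen wir 1 Ableitung unserer Gleichung für den Ruck j(t) = 96·t + 18 nehmen. Mit d/dt von j(t) finden wir s(t) = 96. Wir haben den Snap s(t) = 96. Durch Einsetzen von t = 5.815196388301701: s(5.815196388301701) = 96.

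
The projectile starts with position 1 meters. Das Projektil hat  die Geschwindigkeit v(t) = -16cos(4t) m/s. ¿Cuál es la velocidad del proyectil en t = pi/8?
Usando v(t) = -16·cos(4·t) y sustituyendo t = pi/8, encontramos v = 0.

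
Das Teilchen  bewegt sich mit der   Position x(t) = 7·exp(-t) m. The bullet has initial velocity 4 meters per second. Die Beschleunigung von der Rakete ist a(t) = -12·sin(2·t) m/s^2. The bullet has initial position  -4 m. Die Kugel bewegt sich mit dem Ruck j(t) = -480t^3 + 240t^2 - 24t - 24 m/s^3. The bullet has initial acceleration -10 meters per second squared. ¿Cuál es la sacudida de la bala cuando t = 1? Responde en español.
De la ecuación de la sacudida j(t) = -480·t^3 + 240·t^2 - 24·t - 24, sustituimos t = 1 para obtener j = -288.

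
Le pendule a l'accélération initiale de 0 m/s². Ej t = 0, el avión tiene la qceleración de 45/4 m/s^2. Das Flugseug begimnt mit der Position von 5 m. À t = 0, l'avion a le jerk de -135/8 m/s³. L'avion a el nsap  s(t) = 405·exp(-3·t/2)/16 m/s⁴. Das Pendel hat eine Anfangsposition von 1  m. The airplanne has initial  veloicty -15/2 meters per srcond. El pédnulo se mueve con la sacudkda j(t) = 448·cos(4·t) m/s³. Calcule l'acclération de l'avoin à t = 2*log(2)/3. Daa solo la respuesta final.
a(2*log(2)/3) = 45/8.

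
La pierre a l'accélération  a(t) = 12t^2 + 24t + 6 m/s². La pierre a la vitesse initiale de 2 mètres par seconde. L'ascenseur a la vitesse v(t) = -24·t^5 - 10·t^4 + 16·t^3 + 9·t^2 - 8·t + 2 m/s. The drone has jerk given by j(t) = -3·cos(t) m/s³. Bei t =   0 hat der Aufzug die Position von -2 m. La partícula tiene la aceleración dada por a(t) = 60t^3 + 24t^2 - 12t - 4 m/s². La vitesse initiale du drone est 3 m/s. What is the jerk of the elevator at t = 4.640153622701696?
We must differentiate our velocity equation v(t) = -24·t^5 - 10·t^4 + 16·t^3 + 9·t^2 - 8·t + 2 2 times. The derivative of velocity gives acceleration: a(t) = -120·t^4 - 40·t^3 + 48·t^2 + 18·t - 8. Taking d/dt of a(t), we find j(t) = -480·t^3 - 120·t^2 + 96·t + 18. From the given jerk equation j(t) = -480·t^3 - 120·t^2 + 96·t + 18, we substitute t = 4.640153622701696 to get j = -50075.7563138389.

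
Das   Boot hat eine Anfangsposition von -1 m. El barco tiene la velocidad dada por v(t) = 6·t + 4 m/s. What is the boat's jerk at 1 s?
Starting from velocity v(t) = 6·t + 4, we take 2 derivatives. The derivative of velocity gives acceleration: a(t) = 6. The derivative of acceleration gives jerk: j(t) = 0. We have jerk j(t) = 0. Substituting t = 1: j(1) = 0.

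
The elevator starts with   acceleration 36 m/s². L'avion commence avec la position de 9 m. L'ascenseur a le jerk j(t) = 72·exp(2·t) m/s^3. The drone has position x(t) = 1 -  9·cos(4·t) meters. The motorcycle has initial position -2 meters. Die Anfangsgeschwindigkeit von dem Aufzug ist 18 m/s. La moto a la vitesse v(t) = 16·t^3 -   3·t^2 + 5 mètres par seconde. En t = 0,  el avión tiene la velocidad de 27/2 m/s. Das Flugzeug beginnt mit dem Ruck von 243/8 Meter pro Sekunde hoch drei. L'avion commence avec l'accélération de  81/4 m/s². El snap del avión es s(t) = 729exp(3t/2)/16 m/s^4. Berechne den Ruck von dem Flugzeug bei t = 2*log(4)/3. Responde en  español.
Necesitamos integrar nuestra ecuación del snap s(t) = 729·exp(3·t/2)/16 1 vez. La integral del snap, con j(0) = 243/8, da la sacudida: j(t) = 243·exp(3·t/2)/8. Tenemos la sacudida j(t) = 243·exp(3·t/2)/8. Sustituyendo t = 2*log(4)/3: j(2*log(4)/3) = 243/2.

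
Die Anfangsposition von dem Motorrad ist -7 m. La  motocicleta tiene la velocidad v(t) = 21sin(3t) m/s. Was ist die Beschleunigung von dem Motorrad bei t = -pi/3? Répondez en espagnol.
Para resolver esto, necesitamos tomar 1 derivada de nuestra ecuación de la velocidad v(t) = 21·sin(3·t). Derivando la velocidad, obtenemos la aceleración: a(t) = 63·cos(3·t). Tenemos la aceleración a(t) = 63·cos(3·t). Sustituyendo t = -pi/3: a(-pi/3) = -63.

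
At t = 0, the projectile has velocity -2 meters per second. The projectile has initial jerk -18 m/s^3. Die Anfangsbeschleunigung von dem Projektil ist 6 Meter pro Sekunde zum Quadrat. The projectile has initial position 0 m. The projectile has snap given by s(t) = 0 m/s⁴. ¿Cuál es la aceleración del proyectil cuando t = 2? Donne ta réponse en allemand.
Um dies zu lösen, müssen wir 2 Integrale unserer Gleichung für den Snap s(t) = 0 finden. Durch Integration von dem Snap und Verwendung der Anfangsbedingung j(0) = -18, erhalten wir j(t) = -18. Durch Integration von dem Ruck und Verwendung der Anfangsbedingung a(0) = 6, erhalten wir a(t) = 6 - 18·t. Mit a(t) = 6 - 18·t und Einsetzen von t = 2, finden wir a = -30.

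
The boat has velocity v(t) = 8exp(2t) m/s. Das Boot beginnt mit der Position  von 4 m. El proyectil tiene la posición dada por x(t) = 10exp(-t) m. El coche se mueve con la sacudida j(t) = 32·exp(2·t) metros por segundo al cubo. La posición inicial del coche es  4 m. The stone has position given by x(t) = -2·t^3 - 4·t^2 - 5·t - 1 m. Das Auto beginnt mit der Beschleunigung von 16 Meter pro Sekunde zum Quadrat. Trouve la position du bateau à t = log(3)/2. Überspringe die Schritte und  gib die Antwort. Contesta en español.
En t = log(3)/2, x = 12.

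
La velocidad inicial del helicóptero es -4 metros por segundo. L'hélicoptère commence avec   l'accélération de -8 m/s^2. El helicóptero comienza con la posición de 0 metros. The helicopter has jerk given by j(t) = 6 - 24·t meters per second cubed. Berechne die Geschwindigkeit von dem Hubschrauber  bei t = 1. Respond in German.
Um dies zu lösen, müssen wir 2 Stammfunktionen unserer Gleichung für den Ruck j(t) = 6 - 24·t finden. Die Stammfunktion von dem Ruck ist die Beschleunigung. Mit a(0) = -8 erhalten wir a(t) = -12·t^2 + 6·t - 8. Durch Integration von der Beschleunigung und Verwendung der Anfangsbedingung v(0) = -4, erhalten wir v(t) = -4·t^3 + 3·t^2 - 8·t - 4. Aus der Gleichung für die Geschwindigkeit v(t) = -4·t^3 + 3·t^2 - 8·t - 4, setzen wir t = 1 ein und erhalten v = -13.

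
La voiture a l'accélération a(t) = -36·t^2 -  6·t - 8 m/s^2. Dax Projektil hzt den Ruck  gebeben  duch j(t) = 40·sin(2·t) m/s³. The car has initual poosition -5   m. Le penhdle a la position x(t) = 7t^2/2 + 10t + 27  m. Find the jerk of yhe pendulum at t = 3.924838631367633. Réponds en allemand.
Um dies zu lösen, müssen wir 3 Ableitungen unserer Gleichung für die Position x(t) = 7·t^2/2 + 10·t + 27 nehmen. Mit d/dt von x(t) finden wir v(t) = 7·t + 10. Durch Ableiten von der Geschwindigkeit erhalten wir die Beschleunigung: a(t) = 7. Mit d/dt von a(t) finden wir j(t) = 0. Mit j(t) = 0 und Einsetzen von t = 3.924838631367633, finden wir j = 0.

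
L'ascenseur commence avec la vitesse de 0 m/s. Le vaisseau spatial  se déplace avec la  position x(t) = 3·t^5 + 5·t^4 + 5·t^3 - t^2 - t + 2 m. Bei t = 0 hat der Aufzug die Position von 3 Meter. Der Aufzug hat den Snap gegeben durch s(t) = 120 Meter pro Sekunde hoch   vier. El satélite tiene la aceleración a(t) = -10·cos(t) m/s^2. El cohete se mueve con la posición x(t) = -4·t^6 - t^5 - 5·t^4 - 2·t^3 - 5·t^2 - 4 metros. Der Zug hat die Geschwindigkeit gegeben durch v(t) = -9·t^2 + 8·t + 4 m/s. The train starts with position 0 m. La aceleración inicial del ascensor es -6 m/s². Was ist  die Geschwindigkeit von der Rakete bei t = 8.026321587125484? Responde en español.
Partiendo de la posición x(t) = -4·t^6 - t^5 - 5·t^4 - 2·t^3 - 5·t^2 - 4, tomamos 1 derivada. Tomando d/dt de x(t), encontramos v(t) = -24·t^5 - 5·t^4 - 20·t^3 - 6·t^2 - 10·t. De la ecuación de la velocidad v(t) = -24·t^5 - 5·t^4 - 20·t^3 - 6·t^2 - 10·t, sustituimos t = 8.026321587125484 para obtener v = -831014.069785982.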